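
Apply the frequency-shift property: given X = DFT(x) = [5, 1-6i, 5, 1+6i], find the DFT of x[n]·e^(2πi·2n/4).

Modulation property: DFT(ω_4^(-2n)·x[n]) = X[(k-2) mod 4], so circularly shift X by 2 positions.

X[k-2] = [5, 1+6i, 5, 1-6i]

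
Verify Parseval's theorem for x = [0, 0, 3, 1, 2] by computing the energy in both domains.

Time domain:
Σ|x[n]|² = |0|² + |0|² + |3|² + |1|² + |2|² = 14.0000

Frequency domain:
(1/5)Σ|X[k]|² = (1/5)(|6|² + |-2.6180+0.7265i|² + |-0.3820+3.0777i|² + |-0.3820-3.0777i|² + |-2.6180-0.7265i|²) = (1/5)·70.0000 = 14.0000

Both sides agree, confirming Parseval's theorem.

Σ|x[n]|² = (1/N)Σ|X[k]|² = 14.0000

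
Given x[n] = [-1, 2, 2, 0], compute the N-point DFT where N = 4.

X[k] = Σ(n=0 to 3) x[n] · ω_4^(nk)
where ω_4 = e^(-2πi/4)

Computing each X[k]:
X[0] = 3
X[1] = -3-2i
X[2] = -1
X[3] = -3+2i

X = [3, -3-2i, -1, -3+2i]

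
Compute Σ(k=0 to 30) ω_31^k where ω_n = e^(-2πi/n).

Sum of all nth roots of unity equals 0 for n > 1 (geometric series with r ≠ 1).

0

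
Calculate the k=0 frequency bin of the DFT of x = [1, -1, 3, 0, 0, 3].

X[0] = Σ(n=0 to 5) x[n] · ω_6^0 = Σ x[n]
= (1) + (-1) + (3) + (0) + (0) + (3)

X[0] = 6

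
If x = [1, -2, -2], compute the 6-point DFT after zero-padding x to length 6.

Original 3-point DFT: [-3, 3, 3]
Zero-padded 6-point DFT provides frequency interpolation.

DFT_6([x, 0, ...]) = [-3, 1.0000+3.4641i, 3, 1, 3, 1.0000-3.4641i]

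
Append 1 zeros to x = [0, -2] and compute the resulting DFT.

Original 2-point DFT: [-2, 2]
Zero-padded 3-point DFT provides frequency interpolation.

DFT_3([x, 0, ...]) = [-2, 1.0000+1.7321i, 1.0000-1.7321i]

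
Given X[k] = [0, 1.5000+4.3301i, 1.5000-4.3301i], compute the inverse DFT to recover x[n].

x[n] = (1/3) Σ(k=0 to 2) X[k] · e^(2πikn/3)

Computing each x[n]:
x[0] = 1
x[1] = -3
x[2] = 2

x = [1, -3, 2]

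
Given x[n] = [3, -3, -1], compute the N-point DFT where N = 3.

X[k] = Σ(n=0 to 2) x[n] · ω_3^(nk)
where ω_3 = e^(-2πi/3)

Computing each X[k]:
X[0] = -1
X[1] = 5.0000+1.7321i
X[2] = 5.0000-1.7321i

X = [-1, 5.0000+1.7321i, 5.0000-1.7321i]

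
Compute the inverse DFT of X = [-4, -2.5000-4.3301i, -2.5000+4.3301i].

x[n] = (1/3) Σ(k=0 to 2) X[k] · e^(2πikn/3)

Computing each x[n]:
x[0] = -3
x[1] = 2
x[2] = -3

x = [-3, 2, -3]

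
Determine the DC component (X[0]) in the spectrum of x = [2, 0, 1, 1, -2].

X[0] = Σ(n=0 to 4) x[n] · ω_5^0 = Σ x[n]
= (2) + (0) + (1) + (1) + (-2)

X[0] = 2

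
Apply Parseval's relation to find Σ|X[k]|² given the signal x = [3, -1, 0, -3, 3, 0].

Parseval: Σ|x[n]|² = (1/N)Σ|X[k]|², so Σ|X[k]|² = N·Σ|x[n]|² = 6·28.0000

Σ|X[k]|² = N·Σ|x[n]|² = 6·28.0000 = 168.0000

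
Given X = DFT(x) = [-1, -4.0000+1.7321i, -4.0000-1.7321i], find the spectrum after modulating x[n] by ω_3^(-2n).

Modulation property: DFT(ω_3^(-2n)·x[n]) = X[(k-2) mod 3], so circularly shift X by 2 positions.

X[k-2] = [-4.0000+1.7321i, -4.0000-1.7321i, -1]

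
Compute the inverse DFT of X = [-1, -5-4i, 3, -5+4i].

x[n] = (1/4) Σ(k=0 to 3) X[k] · e^(2πikn/4)

Computing each x[n]:
x[0] = -2
x[1] = 1
x[2] = 3
x[3] = -3

x = [-2, 1, 3, -3]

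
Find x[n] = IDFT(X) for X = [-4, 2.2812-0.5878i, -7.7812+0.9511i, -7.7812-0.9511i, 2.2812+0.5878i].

x[n] = (1/5) Σ(k=0 to 4) X[k] · e^(2πikn/5)

Computing each x[n]:
x[0] = -3
x[1] = 2
x[2] = -2
x[3] = -3
x[4] = 2

x = [-3, 2, -2, -3, 2]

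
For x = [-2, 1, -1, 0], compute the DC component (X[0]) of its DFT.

X[0] = Σ(n=0 to 3) x[n] · ω_4^0 = Σ x[n]
= (-2) + (1) + (-1) + (0)

X[0] = -2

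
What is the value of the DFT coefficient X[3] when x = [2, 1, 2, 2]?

X[3] = Σ(n=0 to 3) x[n] · ω_4^(3n) where ω_4 = e^(-2πi/4)
= (2)·ω_4^0 + (1)·ω_4^3 + (2)·ω_4^6 + (2)·ω_4^9

X[3] = -1i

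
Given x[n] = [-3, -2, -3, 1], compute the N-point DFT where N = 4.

X[k] = Σ(n=0 to 3) x[n] · ω_4^(nk)
where ω_4 = e^(-2πi/4)

Computing each X[k]:
X[0] = -7
X[1] = 3i
X[2] = -5
X[3] = -3i

X = [-7, 3i, -5, -3i]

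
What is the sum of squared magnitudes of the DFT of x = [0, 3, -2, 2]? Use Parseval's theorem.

Parseval: Σ|x[n]|² = (1/N)Σ|X[k]|², so Σ|X[k]|² = N·Σ|x[n]|² = 4·17.0000

Σ|X[k]|² = N·Σ|x[n]|² = 4·17.0000 = 68.0000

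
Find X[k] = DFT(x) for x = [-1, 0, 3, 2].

X[k] = Σ(n=0 to 3) x[n] · ω_4^(nk)
where ω_4 = e^(-2πi/4)

Computing each X[k]:
X[0] = 4
X[1] = -4+2i
X[2] = 0
X[3] = -4-2i

X = [4, -4+2i, 0, -4-2i]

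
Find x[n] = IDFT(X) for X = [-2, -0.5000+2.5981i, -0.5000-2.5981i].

x[n] = (1/3) Σ(k=0 to 2) X[k] · e^(2πikn/3)

Computing each x[n]:
x[0] = -1
x[1] = -2
x[2] = 1

x = [-1, -2, 1]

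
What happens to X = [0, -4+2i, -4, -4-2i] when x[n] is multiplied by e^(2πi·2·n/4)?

Modulation property: DFT(ω_4^(-2n)·x[n]) = X[(k-2) mod 4], so circularly shift X by 2 positions.

X[k-2] = [-4, -4-2i, 0, -4+2i]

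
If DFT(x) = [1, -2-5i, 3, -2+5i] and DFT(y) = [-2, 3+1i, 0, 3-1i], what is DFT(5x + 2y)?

By linearity: DFT(5x + 2y) = 5·DFT(x) + 2·DFT(y)
= 5·[1, -2-5i, 3, -2+5i] + 2·[-2, 3+1i, 0, 3-1i]

Computing element-wise:
Z[0] = 5·(1) + 2·(-2) = 1
Z[1] = 5·(-2-5i) + 2·(3+1i) = -4-23i
Z[2] = 5·(3) + 2·(0) = 15
Z[3] = 5·(-2+5i) + 2·(3-1i) = -4+23i

DFT(5x + 2y) = 5·X + 2·Y = [1, -4-23i, 15, -4+23i]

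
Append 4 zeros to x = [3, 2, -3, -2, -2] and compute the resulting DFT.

Original 5-point DFT: [-2, 7.0451-3.2164i, 1.4549-3.3022i, 1.4549+3.3022i, 7.0451+3.2164i]
Zero-padded 9-point DFT provides frequency interpolation.

DFT_9([x, 0, ...]) = [-2, 6.8905+4.0849i, 5.6343-3.9612i, 2.5000-2.5981i, -0.5248-2.8500i, -0.5248+2.8500i, 2.5000+2.5981i, 5.6343+3.9612i, 6.8905-4.0849i]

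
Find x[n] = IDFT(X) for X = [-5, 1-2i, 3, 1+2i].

x[n] = (1/4) Σ(k=0 to 3) X[k] · e^(2πikn/4)

Computing each x[n]:
x[0] = 0
x[1] = -1
x[2] = -1
x[3] = -3

x = [0, -1, -1, -3]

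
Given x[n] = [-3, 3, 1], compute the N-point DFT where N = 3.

X[k] = Σ(n=0 to 2) x[n] · ω_3^(nk)
where ω_3 = e^(-2πi/3)

Computing each X[k]:
X[0] = 1
X[1] = -5.0000-1.7321i
X[2] = -5.0000+1.7321i

X = [1, -5.0000-1.7321i, -5.0000+1.7321i]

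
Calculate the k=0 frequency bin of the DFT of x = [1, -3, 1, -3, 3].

X[0] = Σ(n=0 to 4) x[n] · ω_5^0 = Σ x[n]
= (1) + (-3) + (1) + (-3) + (3)

X[0] = -1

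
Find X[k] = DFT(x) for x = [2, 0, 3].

X[k] = Σ(n=0 to 2) x[n] · ω_3^(nk)
where ω_3 = e^(-2πi/3)

Computing each X[k]:
X[0] = 5
X[1] = 0.5000+2.5981i
X[2] = 0.5000-2.5981i

X = [5, 0.5000+2.5981i, 0.5000-2.5981i]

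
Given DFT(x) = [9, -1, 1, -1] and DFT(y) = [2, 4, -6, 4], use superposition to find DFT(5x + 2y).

By linearity: DFT(5x + 2y) = 5·DFT(x) + 2·DFT(y)
= 5·[9, -1, 1, -1] + 2·[2, 4, -6, 4]

Computing element-wise:
Z[0] = 5·(9) + 2·(2) = 49
Z[1] = 5·(-1) + 2·(4) = 3
Z[2] = 5·(1) + 2·(-6) = -7
Z[3] = 5·(-1) + 2·(4) = 3

DFT(5x + 2y) = 5·X + 2·Y = [49, 3, -7, 3]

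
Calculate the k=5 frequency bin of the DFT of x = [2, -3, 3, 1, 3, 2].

X[5] = Σ(n=0 to 5) x[n] · ω_6^(5n) where ω_6 = e^(-2πi/6)
= (2)·ω_6^0 + (-3)·ω_6^5 + (3)·ω_6^10 + (1)·ω_6^15 + (3)·ω_6^20 + (2)·ω_6^25

X[5] = -2.5000-4.3301i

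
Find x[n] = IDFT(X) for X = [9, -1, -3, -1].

x[n] = (1/4) Σ(k=0 to 3) X[k] · e^(2πikn/4)

Computing each x[n]:
x[0] = 1
x[1] = 3
x[2] = 2
x[3] = 3

x = [1, 3, 2, 3]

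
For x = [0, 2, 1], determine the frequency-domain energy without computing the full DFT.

Parseval: Σ|x[n]|² = (1/N)Σ|X[k]|², so Σ|X[k]|² = N·Σ|x[n]|² = 3·5.0000

Σ|X[k]|² = N·Σ|x[n]|² = 3·5.0000 = 15.0000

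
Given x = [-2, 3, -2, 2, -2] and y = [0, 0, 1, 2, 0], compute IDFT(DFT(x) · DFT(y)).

(x ⊛ y)[n] = Σ(m=0 to 4) x[m] · y[(n-m) mod 5]

Computing each output sample:
(x ⊛ y)[0] = -2
(x ⊛ y)[1] = 2
(x ⊛ y)[2] = -6
(x ⊛ y)[3] = -1
(x ⊛ y)[4] = 4

x ⊛ y = [-2, 2, -6, -1, 4]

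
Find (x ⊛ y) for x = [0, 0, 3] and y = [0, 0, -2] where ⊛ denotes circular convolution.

(x ⊛ y)[n] = Σ(m=0 to 2) x[m] · y[(n-m) mod 3]

Computing each output sample:
(x ⊛ y)[0] = 0
(x ⊛ y)[1] = -6
(x ⊛ y)[2] = 0

x ⊛ y = [0, -6, 0]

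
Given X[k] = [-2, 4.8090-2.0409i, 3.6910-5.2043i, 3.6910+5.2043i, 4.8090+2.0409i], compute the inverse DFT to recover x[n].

x[n] = (1/5) Σ(k=0 to 4) X[k] · e^(2πikn/5)

Computing each x[n]:
x[0] = 3
x[1] = 1
x[2] = -3
x[3] = 0
x[4] = -3

x = [3, 1, -3, 0, -3]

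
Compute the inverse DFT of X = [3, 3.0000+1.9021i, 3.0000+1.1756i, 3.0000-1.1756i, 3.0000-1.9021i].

x[n] = (1/5) Σ(k=0 to 4) X[k] · e^(2πikn/5)

Computing each x[n]:
x[0] = 3
x[1] = -1
x[2] = 0
x[3] = 0
x[4] = 1

x = [3, -1, 0, 0, 1]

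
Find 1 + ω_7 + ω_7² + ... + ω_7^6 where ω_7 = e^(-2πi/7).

Sum of all nth roots of unity equals 0 for n > 1 (geometric series with r ≠ 1).

0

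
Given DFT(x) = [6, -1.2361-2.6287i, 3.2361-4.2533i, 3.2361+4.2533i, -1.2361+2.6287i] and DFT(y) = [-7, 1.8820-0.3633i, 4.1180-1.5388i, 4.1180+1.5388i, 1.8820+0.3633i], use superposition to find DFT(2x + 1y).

By linearity: DFT(2x + 1y) = 2·DFT(x) + 1·DFT(y)
= 2·[6, -1.2361-2.6287i, 3.2361-4.2533i, 3.2361+4.2533i, -1.2361+2.6287i] + 1·[-7, 1.8820-0.3633i, 4.1180-1.5388i, 4.1180+1.5388i, 1.8820+0.3633i]

Computing element-wise:
Z[0] = 2·(6) + 1·(-7) = 5
Z[1] = 2·(-1.2361-2.6287i) + 1·(1.8820-0.3633i) = -0.5902-5.6207i
Z[2] = 2·(3.2361-4.2533i) + 1·(4.1180-1.5388i) = 10.5902-10.0454i
Z[3] = 2·(3.2361+4.2533i) + 1·(4.1180+1.5388i) = 10.5902+10.0454i
Z[4] = 2·(-1.2361+2.6287i) + 1·(1.8820+0.3633i) = -0.5902+5.6207i

DFT(2x + 1y) = 2·X + 1·Y = [5, -0.5902-5.6207i, 10.5902-10.0454i, 10.5902+10.0454i, -0.5902+5.6207i]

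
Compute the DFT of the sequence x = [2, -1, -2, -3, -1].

X[k] = Σ(n=0 to 4) x[n] · ω_5^(nk)
where ω_5 = e^(-2πi/5)

Computing each X[k]:
X[0] = -5
X[1] = 5.4271-0.5878i
X[2] = 2.0729+0.9511i
X[3] = 2.0729-0.9511i
X[4] = 5.4271+0.5878i

X = [-5, 5.4271-0.5878i, 2.0729+0.9511i, 2.0729-0.9511i, 5.4271+0.5878i]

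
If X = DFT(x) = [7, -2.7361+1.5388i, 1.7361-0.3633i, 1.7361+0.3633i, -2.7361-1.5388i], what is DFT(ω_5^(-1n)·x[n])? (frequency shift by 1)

Modulation property: DFT(ω_5^(-1n)·x[n]) = X[(k-1) mod 5], so circularly shift X by 1 positions.

X[k-1] = [-2.7361-1.5388i, 7, -2.7361+1.5388i, 1.7361-0.3633i, 1.7361+0.3633i]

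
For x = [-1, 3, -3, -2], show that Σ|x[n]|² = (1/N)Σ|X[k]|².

Time domain:
Σ|x[n]|² = |-1|² + |3|² + |-3|² + |-2|² = 23.0000

Frequency domain:
(1/4)Σ|X[k]|² = (1/4)(|-3|² + |2-5i|² + |-5|² + |2+5i|²) = (1/4)·92.0000 = 23.0000

Both sides agree, confirming Parseval's theorem.

Σ|x[n]|² = (1/N)Σ|X[k]|² = 23.0000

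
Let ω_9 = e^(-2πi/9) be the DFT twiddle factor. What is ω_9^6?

ω_9^6 = e^(-2πi·6/9)
= cos(-2π·6/9) + i·sin(-2π·6/9)
= cos(-12π/9) + i·sin(-12π/9)

ω_9^6 = cos(-12π/9) + i·sin(-12π/9) = -0.5000+0.8660i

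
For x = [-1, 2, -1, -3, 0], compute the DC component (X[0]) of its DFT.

X[0] = Σ(n=0 to 4) x[n] · ω_5^0 = Σ x[n]
= (-1) + (2) + (-1) + (-3) + (0)

X[0] = -3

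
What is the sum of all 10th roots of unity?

Sum of all nth roots of unity equals 0 for n > 1 (geometric series with r ≠ 1).

0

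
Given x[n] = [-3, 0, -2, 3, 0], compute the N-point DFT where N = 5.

X[k] = Σ(n=0 to 4) x[n] · ω_5^(nk)
where ω_5 = e^(-2πi/5)

Computing each X[k]:
X[0] = -2
X[1] = -3.8090+2.9389i
X[2] = -2.6910-4.7553i
X[3] = -2.6910+4.7553i
X[4] = -3.8090-2.9389i

X = [-2, -3.8090+2.9389i, -2.6910-4.7553i, -2.6910+4.7553i, -3.8090-2.9389i]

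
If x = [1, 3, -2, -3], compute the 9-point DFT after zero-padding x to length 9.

Original 4-point DFT: [-1, 3-6i, -1, 3+6i]
Zero-padded 9-point DFT provides frequency interpolation.

DFT_9([x, 0, ...]) = [-1, 4.4508+2.6393i, 4.9003-4.8685i, -2.5000-4.3301i, -1.8512+0.2864i, -1.8512-0.2864i, -2.5000+4.3301i, 4.9003+4.8685i, 4.4508-2.6393i]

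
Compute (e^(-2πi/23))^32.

Since ω_23^23 = 1, powers reduce modulo 23.
32 mod 23 = 9
So ω_23^32 = ω_23^9 = e^(-2πi·9/23)

ω_23^32 = ω_23^9 = -0.7757-0.6311i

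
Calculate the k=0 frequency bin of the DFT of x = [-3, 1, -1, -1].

X[0] = Σ(n=0 to 3) x[n] · ω_4^0 = Σ x[n]
= (-3) + (1) + (-1) + (-1)

X[0] = -4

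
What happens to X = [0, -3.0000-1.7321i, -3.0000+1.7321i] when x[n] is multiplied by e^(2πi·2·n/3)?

Modulation property: DFT(ω_3^(-2n)·x[n]) = X[(k-2) mod 3], so circularly shift X by 2 positions.

X[k-2] = [-3.0000-1.7321i, -3.0000+1.7321i, 0]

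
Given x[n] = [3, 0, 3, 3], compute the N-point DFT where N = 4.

X[k] = Σ(n=0 to 3) x[n] · ω_4^(nk)
where ω_4 = e^(-2πi/4)

Computing each X[k]:
X[0] = 9
X[1] = 3i
X[2] = 3
X[3] = -3i

X = [9, 3i, 3, -3i]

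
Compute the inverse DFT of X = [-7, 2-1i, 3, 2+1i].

x[n] = (1/4) Σ(k=0 to 3) X[k] · e^(2πikn/4)

Computing each x[n]:
x[0] = 0
x[1] = -2
x[2] = -2
x[3] = -3

x = [0, -2, -2, -3]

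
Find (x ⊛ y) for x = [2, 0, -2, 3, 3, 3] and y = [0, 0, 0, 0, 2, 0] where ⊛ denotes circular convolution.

(x ⊛ y)[n] = Σ(m=0 to 5) x[m] · y[(n-m) mod 6]

Computing each output sample:
(x ⊛ y)[0] = -4
(x ⊛ y)[1] = 6
(x ⊛ y)[2] = 6
(x ⊛ y)[3] = 6
(x ⊛ y)[4] = 4
(x ⊛ y)[5] = 0

x ⊛ y = [-4, 6, 6, 6, 4, 0]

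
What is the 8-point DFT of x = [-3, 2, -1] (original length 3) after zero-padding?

Original 3-point DFT: [-2, -3.5000-2.5981i, -3.5000+2.5981i]
Zero-padded 8-point DFT provides frequency interpolation.

DFT_8([x, 0, ...]) = [-2, -1.5858-0.4142i, -2-2i, -4.4142-2.4142i, -6, -4.4142+2.4142i, -2+2i, -1.5858+0.4142i]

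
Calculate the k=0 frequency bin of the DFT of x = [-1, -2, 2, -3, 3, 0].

X[0] = Σ(n=0 to 5) x[n] · ω_6^0 = Σ x[n]
= (-1) + (-2) + (2) + (-3) + (3) + (0)

X[0] = -1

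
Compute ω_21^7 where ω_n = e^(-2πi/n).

ω_21^7 = e^(-2πi·7/21)
= cos(-2π·7/21) + i·sin(-2π·7/21)
= cos(-14π/21) + i·sin(-14π/21)

ω_21^7 = cos(-14π/21) + i·sin(-14π/21) = -0.5000-0.8660i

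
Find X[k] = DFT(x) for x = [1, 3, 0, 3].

X[k] = Σ(n=0 to 3) x[n] · ω_4^(nk)
where ω_4 = e^(-2πi/4)

Computing each X[k]:
X[0] = 7
X[1] = 1
X[2] = -5
X[3] = 1

X = [7, 1, -5, 1]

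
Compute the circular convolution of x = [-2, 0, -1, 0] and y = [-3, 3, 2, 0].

(x ⊛ y)[n] = Σ(m=0 to 3) x[m] · y[(n-m) mod 4]

Computing each output sample:
(x ⊛ y)[0] = 4
(x ⊛ y)[1] = -6
(x ⊛ y)[2] = -1
(x ⊛ y)[3] = -3

x ⊛ y = [4, -6, -1, -3]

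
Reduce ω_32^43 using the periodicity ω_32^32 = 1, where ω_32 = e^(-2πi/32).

Since ω_32^32 = 1, powers reduce modulo 32.
43 mod 32 = 11
So ω_32^43 = ω_32^11 = e^(-2πi·11/32)

ω_32^43 = ω_32^11 = -0.5556-0.8315i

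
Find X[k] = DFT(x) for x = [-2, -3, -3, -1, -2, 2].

X[k] = Σ(n=0 to 5) x[n] · ω_6^(nk)
where ω_6 = e^(-2πi/6)

Computing each X[k]:
X[0] = -9
X[1] = 1.0000+5.1962i
X[2] = 3.4641i
X[3] = -5
X[4] = -3.4641i
X[5] = 1.0000-5.1962i

X = [-9, 1.0000+5.1962i, 3.4641i, -5, -3.4641i, 1.0000-5.1962i]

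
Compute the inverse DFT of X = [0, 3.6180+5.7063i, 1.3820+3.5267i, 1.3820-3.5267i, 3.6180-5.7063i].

x[n] = (1/5) Σ(k=0 to 4) X[k] · e^(2πikn/5)

Computing each x[n]:
x[0] = 2
x[1] = -3
x[2] = -1
x[3] = -1
x[4] = 3

x = [2, -3, -1, -1, 3]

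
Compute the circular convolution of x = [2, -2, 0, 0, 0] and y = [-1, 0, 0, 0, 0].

(x ⊛ y)[n] = Σ(m=0 to 4) x[m] · y[(n-m) mod 5]

Computing each output sample:
(x ⊛ y)[0] = -2
(x ⊛ y)[1] = 2
(x ⊛ y)[2] = 0
(x ⊛ y)[3] = 0
(x ⊛ y)[4] = 0

x ⊛ y = [-2, 2, 0, 0, 0]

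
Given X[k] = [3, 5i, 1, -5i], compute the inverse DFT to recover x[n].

x[n] = (1/4) Σ(k=0 to 3) X[k] · e^(2πikn/4)

Computing each x[n]:
x[0] = 1
x[1] = -2
x[2] = 1
x[3] = 3

x = [1, -2, 1, 3]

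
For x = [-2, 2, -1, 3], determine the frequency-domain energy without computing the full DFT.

Parseval: Σ|x[n]|² = (1/N)Σ|X[k]|², so Σ|X[k]|² = N·Σ|x[n]|² = 4·18.0000

Σ|X[k]|² = N·Σ|x[n]|² = 4·18.0000 = 72.0000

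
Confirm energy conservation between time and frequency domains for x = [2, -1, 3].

Time domain:
Σ|x[n]|² = |2|² + |-1|² + |3|² = 14.0000

Frequency domain:
(1/3)Σ|X[k]|² = (1/3)(|4|² + |1.0000+3.4641i|² + |1.0000-3.4641i|²) = (1/3)·42.0000 = 14.0000

Both sides agree, confirming Parseval's theorem.

Σ|x[n]|² = (1/N)Σ|X[k]|² = 14.0000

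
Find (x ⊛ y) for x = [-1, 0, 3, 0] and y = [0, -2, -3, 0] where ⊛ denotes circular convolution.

(x ⊛ y)[n] = Σ(m=0 to 3) x[m] · y[(n-m) mod 4]

Computing each output sample:
(x ⊛ y)[0] = -9
(x ⊛ y)[1] = 2
(x ⊛ y)[2] = 3
(x ⊛ y)[3] = -6

x ⊛ y = [-9, 2, 3, -6]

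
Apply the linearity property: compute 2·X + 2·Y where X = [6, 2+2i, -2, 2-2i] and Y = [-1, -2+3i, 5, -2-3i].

By linearity: DFT(2x + 2y) = 2·DFT(x) + 2·DFT(y)
= 2·[6, 2+2i, -2, 2-2i] + 2·[-1, -2+3i, 5, -2-3i]

Computing element-wise:
Z[0] = 2·(6) + 2·(-1) = 10
Z[1] = 2·(2+2i) + 2·(-2+3i) = 10i
Z[2] = 2·(-2) + 2·(5) = 6
Z[3] = 2·(2-2i) + 2·(-2-3i) = -10i

DFT(2x + 2y) = 2·X + 2·Y = [10, 10i, 6, -10i]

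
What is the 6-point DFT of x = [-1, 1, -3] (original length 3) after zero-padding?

Original 3-point DFT: [-3, -3.4641i, 3.4641i]
Zero-padded 6-point DFT provides frequency interpolation.

DFT_6([x, 0, ...]) = [-3, 1.0000+1.7321i, -3.4641i, -5, 3.4641i, 1.0000-1.7321i]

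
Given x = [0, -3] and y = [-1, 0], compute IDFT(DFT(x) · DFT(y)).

(x ⊛ y)[n] = Σ(m=0 to 1) x[m] · y[(n-m) mod 2]

Computing each output sample:
(x ⊛ y)[0] = 0
(x ⊛ y)[1] = 3

x ⊛ y = [0, 3]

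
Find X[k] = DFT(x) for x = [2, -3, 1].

X[k] = Σ(n=0 to 2) x[n] · ω_3^(nk)
where ω_3 = e^(-2πi/3)

Computing each X[k]:
X[0] = 0
X[1] = 3.0000+3.4641i
X[2] = 3.0000-3.4641i

X = [0, 3.0000+3.4641i, 3.0000-3.4641i]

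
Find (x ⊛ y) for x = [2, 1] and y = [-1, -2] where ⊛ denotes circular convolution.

(x ⊛ y)[n] = Σ(m=0 to 1) x[m] · y[(n-m) mod 2]

Computing each output sample:
(x ⊛ y)[0] = -4
(x ⊛ y)[1] = -5

x ⊛ y = [-4, -5]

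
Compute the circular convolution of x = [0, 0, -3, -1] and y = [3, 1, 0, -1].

(x ⊛ y)[n] = Σ(m=0 to 3) x[m] · y[(n-m) mod 4]

Computing each output sample:
(x ⊛ y)[0] = -1
(x ⊛ y)[1] = 3
(x ⊛ y)[2] = -8
(x ⊛ y)[3] = -6

x ⊛ y = [-1, 3, -8, -6]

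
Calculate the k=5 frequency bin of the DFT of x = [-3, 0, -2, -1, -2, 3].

X[5] = Σ(n=0 to 5) x[n] · ω_6^(5n) where ω_6 = e^(-2πi/6)
= (-3)·ω_6^0 + (0)·ω_6^5 + (-2)·ω_6^10 + (-1)·ω_6^15 + (-2)·ω_6^20 + (3)·ω_6^25

X[5] = 1.5000-2.5981i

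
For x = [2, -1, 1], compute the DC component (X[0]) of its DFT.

X[0] = Σ(n=0 to 2) x[n] · ω_3^0 = Σ x[n]
= (2) + (-1) + (1)

X[0] = 2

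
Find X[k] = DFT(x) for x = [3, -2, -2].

X[k] = Σ(n=0 to 2) x[n] · ω_3^(nk)
where ω_3 = e^(-2πi/3)

Computing each X[k]:
X[0] = -1
X[1] = 5
X[2] = 5

X = [-1, 5, 5]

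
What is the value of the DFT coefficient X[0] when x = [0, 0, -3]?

X[0] = Σ(n=0 to 2) x[n] · ω_3^0 = Σ x[n]
= (0) + (0) + (-3)

X[0] = -3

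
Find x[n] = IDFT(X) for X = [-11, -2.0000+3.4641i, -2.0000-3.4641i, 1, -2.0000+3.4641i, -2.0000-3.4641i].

x[n] = (1/6) Σ(k=0 to 5) X[k] · e^(2πikn/6)

Computing each x[n]:
x[0] = -3
x[1] = -2
x[2] = -3
x[3] = -2
x[4] = 1
x[5] = -2

x = [-3, -2, -3, -2, 1, -2]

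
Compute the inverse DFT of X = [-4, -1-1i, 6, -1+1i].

x[n] = (1/4) Σ(k=0 to 3) X[k] · e^(2πikn/4)

Computing each x[n]:
x[0] = 0
x[1] = -2
x[2] = 1
x[3] = -3

x = [0, -2, 1, -3]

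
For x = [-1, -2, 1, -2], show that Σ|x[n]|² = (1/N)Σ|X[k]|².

Time domain:
Σ|x[n]|² = |-1|² + |-2|² + |1|² + |-2|² = 10.0000

Frequency domain:
(1/4)Σ|X[k]|² = (1/4)(|-4|² + |-2|² + |4|² + |-2|²) = (1/4)·40.0000 = 10.0000

Both sides agree, confirming Parseval's theorem.

Σ|x[n]|² = (1/N)Σ|X[k]|² = 10.0000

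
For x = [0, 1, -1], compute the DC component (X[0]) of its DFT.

X[0] = Σ(n=0 to 2) x[n] · ω_3^0 = Σ x[n]
= (0) + (1) + (-1)

X[0] = 0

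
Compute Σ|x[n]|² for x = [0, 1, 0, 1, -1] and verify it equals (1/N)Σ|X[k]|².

Time domain:
Σ|x[n]|² = |0|² + |1|² + |0|² + |1|² + |-1|² = 3.0000

Frequency domain:
(1/5)Σ|X[k]|² = (1/5)(|1|² + |-0.8090-1.3143i|² + |0.3090-2.1266i|² + |0.3090+2.1266i|² + |-0.8090+1.3143i|²) = (1/5)·15.0000 = 3.0000

Both sides agree, confirming Parseval's theorem.

Σ|x[n]|² = (1/N)Σ|X[k]|² = 3.0000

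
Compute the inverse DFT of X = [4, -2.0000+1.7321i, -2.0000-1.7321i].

x[n] = (1/3) Σ(k=0 to 2) X[k] · e^(2πikn/3)

Computing each x[n]:
x[0] = 0
x[1] = 1
x[2] = 3

x = [0, 1, 3]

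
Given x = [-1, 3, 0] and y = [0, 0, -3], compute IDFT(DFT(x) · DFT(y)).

(x ⊛ y)[n] = Σ(m=0 to 2) x[m] · y[(n-m) mod 3]

Computing each output sample:
(x ⊛ y)[0] = -9
(x ⊛ y)[1] = 0
(x ⊛ y)[2] = 3

x ⊛ y = [-9, 0, 3]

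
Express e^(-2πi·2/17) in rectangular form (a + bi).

ω_17^2 = e^(-2πi·2/17)
= cos(-2π·2/17) + i·sin(-2π·2/17)
= cos(-4π/17) + i·sin(-4π/17)

ω_17^2 = cos(-4π/17) + i·sin(-4π/17) = 0.7390-0.6737i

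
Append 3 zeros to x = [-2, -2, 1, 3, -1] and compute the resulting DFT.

Original 5-point DFT: [-1, -6.1631+2.1266i, 1.6631-1.3143i, 1.6631+1.3143i, -6.1631-2.1266i]
Zero-padded 8-point DFT provides frequency interpolation.

DFT_8([x, 0, ...]) = [-1, -4.5355-1.7071i, -4+5i, 2.5355+0.2929i, -3, 2.5355-0.2929i, -4-5i, -4.5355+1.7071i]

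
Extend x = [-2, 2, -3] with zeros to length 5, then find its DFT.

Original 3-point DFT: [-3, -1.5000-4.3301i, -1.5000+4.3301i]
Zero-padded 5-point DFT provides frequency interpolation.

DFT_5([x, 0, ...]) = [-3, 1.0451-0.1388i, -4.5451-4.0287i, -4.5451+4.0287i, 1.0451+0.1388i]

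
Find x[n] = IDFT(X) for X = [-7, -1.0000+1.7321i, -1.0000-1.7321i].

x[n] = (1/3) Σ(k=0 to 2) X[k] · e^(2πikn/3)

Computing each x[n]:
x[0] = -3
x[1] = -3
x[2] = -1

x = [-3, -3, -1]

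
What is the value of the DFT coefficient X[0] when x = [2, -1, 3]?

X[0] = Σ(n=0 to 2) x[n] · ω_3^0 = Σ x[n]
= (2) + (-1) + (3)

X[0] = 4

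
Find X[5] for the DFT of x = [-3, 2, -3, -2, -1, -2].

X[5] = Σ(n=0 to 5) x[n] · ω_6^(5n) where ω_6 = e^(-2πi/6)
= (-3)·ω_6^0 + (2)·ω_6^5 + (-3)·ω_6^10 + (-2)·ω_6^15 + (-1)·ω_6^20 + (-2)·ω_6^25

X[5] = 1.0000+1.7321i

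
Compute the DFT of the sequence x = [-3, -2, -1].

X[k] = Σ(n=0 to 2) x[n] · ω_3^(nk)
where ω_3 = e^(-2πi/3)

Computing each X[k]:
X[0] = -6
X[1] = -1.5000+0.8660i
X[2] = -1.5000-0.8660i

X = [-6, -1.5000+0.8660i, -1.5000-0.8660i]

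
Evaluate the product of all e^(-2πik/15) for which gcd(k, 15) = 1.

The primitive 15th roots of unity are ω_15^k for k coprime to 15: k ∈ {1, 2, 4, 7, 8, 11, 13, 14}
Their product equals the constant term of the cyclotomic polynomial Φ_15(x) up to sign.
For n ≥ 3, the product of all primitive nth roots of unity is 1. (For n=1 it is 1; for n=2 it is -1.)

1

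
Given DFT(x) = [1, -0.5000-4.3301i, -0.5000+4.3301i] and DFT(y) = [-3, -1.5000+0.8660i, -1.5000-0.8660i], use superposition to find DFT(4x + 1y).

By linearity: DFT(4x + 1y) = 4·DFT(x) + 1·DFT(y)
= 4·[1, -0.5000-4.3301i, -0.5000+4.3301i] + 1·[-3, -1.5000+0.8660i, -1.5000-0.8660i]

Computing element-wise:
Z[0] = 4·(1) + 1·(-3) = 1
Z[1] = 4·(-0.5000-4.3301i) + 1·(-1.5000+0.8660i) = -3.5000-16.4544i
Z[2] = 4·(-0.5000+4.3301i) + 1·(-1.5000-0.8660i) = -3.5000+16.4544i

DFT(4x + 1y) = 4·X + 1·Y = [1, -3.5000-16.4544i, -3.5000+16.4544i]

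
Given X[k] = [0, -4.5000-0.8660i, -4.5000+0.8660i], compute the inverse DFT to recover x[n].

x[n] = (1/3) Σ(k=0 to 2) X[k] · e^(2πikn/3)

Computing each x[n]:
x[0] = -3
x[1] = 2
x[2] = 1

x = [-3, 2, 1]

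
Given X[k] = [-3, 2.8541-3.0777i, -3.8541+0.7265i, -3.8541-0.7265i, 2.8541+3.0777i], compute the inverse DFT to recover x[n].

x[n] = (1/5) Σ(k=0 to 4) X[k] · e^(2πikn/5)

Computing each x[n]:
x[0] = -1
x[1] = 2
x[2] = -1
x[3] = -3
x[4] = 0

x = [-1, 2, -1, -3, 0]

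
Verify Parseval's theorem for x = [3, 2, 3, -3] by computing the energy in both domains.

Time domain:
Σ|x[n]|² = |3|² + |2|² + |3|² + |-3|² = 31.0000

Frequency domain:
(1/4)Σ|X[k]|² = (1/4)(|5|² + |-5i|² + |7|² + |5i|²) = (1/4)·124.0000 = 31.0000

Both sides agree, confirming Parseval's theorem.

Σ|x[n]|² = (1/N)Σ|X[k]|² = 31.0000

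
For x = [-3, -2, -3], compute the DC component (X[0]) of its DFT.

X[0] = Σ(n=0 to 2) x[n] · ω_3^0 = Σ x[n]
= (-3) + (-2) + (-3)

X[0] = -8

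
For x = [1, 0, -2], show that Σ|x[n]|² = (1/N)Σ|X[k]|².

Time domain:
Σ|x[n]|² = |1|² + |0|² + |-2|² = 5.0000

Frequency domain:
(1/3)Σ|X[k]|² = (1/3)(|-1|² + |2.0000-1.7321i|² + |2.0000+1.7321i|²) = (1/3)·15.0000 = 5.0000

Both sides agree, confirming Parseval's theorem.

Σ|x[n]|² = (1/N)Σ|X[k]|² = 5.0000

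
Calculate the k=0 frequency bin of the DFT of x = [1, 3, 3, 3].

X[0] = Σ(n=0 to 3) x[n] · ω_4^0 = Σ x[n]
= (1) + (3) + (3) + (3)

X[0] = 10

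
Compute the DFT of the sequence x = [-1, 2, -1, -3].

X[k] = Σ(n=0 to 3) x[n] · ω_4^(nk)
where ω_4 = e^(-2πi/4)

Computing each X[k]:
X[0] = -3
X[1] = -5i
X[2] = -1
X[3] = 5i

X = [-3, -5i, -1, 5i]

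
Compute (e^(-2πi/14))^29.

Since ω_14^14 = 1, powers reduce modulo 14.
29 mod 14 = 1
So ω_14^29 = ω_14^1 = e^(-2πi·1/14)

ω_14^29 = ω_14^1 = 0.9010-0.4339i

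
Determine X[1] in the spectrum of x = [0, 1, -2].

X[1] = Σ(n=0 to 2) x[n] · ω_3^(1n) where ω_3 = e^(-2πi/3)
= (0)·ω_3^0 + (1)·ω_3^1 + (-2)·ω_3^2

X[1] = 0.5000-2.5981i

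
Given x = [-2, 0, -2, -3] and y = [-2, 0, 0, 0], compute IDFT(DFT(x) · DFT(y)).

(x ⊛ y)[n] = Σ(m=0 to 3) x[m] · y[(n-m) mod 4]

Computing each output sample:
(x ⊛ y)[0] = 4
(x ⊛ y)[1] = 0
(x ⊛ y)[2] = 4
(x ⊛ y)[3] = 6

x ⊛ y = [4, 0, 4, 6]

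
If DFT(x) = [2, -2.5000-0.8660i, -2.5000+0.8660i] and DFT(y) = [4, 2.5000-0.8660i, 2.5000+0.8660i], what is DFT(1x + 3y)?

By linearity: DFT(1x + 3y) = 1·DFT(x) + 3·DFT(y)
= 1·[2, -2.5000-0.8660i, -2.5000+0.8660i] + 3·[4, 2.5000-0.8660i, 2.5000+0.8660i]

Computing element-wise:
Z[0] = 1·(2) + 3·(4) = 14
Z[1] = 1·(-2.5000-0.8660i) + 3·(2.5000-0.8660i) = 5.0000-3.4640i
Z[2] = 1·(-2.5000+0.8660i) + 3·(2.5000+0.8660i) = 5.0000+3.4640i

DFT(1x + 3y) = 1·X + 3·Y = [14, 5.0000-3.4640i, 5.0000+3.4640i]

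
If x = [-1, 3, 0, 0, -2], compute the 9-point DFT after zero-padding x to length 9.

Original 5-point DFT: [0, -0.6910-4.7553i, -1.8090-2.9389i, -1.8090+2.9389i, -0.6910+4.7553i]
Zero-padded 9-point DFT provides frequency interpolation.

DFT_9([x, 0, ...]) = [0, 3.1775-1.2443i, -2.0111-4.2400i, -1.5000-0.8660i, -4.1664-2.9957i, -4.1664+2.9957i, -1.5000+0.8660i, -2.0111+4.2400i, 3.1775+1.2443i]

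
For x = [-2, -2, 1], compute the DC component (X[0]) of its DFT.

X[0] = Σ(n=0 to 2) x[n] · ω_3^0 = Σ x[n]
= (-2) + (-2) + (1)

X[0] = -3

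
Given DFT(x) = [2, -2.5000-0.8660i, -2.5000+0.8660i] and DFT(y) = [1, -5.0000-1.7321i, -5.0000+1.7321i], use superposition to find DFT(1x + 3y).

By linearity: DFT(1x + 3y) = 1·DFT(x) + 3·DFT(y)
= 1·[2, -2.5000-0.8660i, -2.5000+0.8660i] + 3·[1, -5.0000-1.7321i, -5.0000+1.7321i]

Computing element-wise:
Z[0] = 1·(2) + 3·(1) = 5
Z[1] = 1·(-2.5000-0.8660i) + 3·(-5.0000-1.7321i) = -17.5000-6.0623i
Z[2] = 1·(-2.5000+0.8660i) + 3·(-5.0000+1.7321i) = -17.5000+6.0623i

DFT(1x + 3y) = 1·X + 3·Y = [5, -17.5000-6.0623i, -17.5000+6.0623i]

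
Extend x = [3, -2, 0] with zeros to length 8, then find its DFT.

Original 3-point DFT: [1, 4.0000+1.7321i, 4.0000-1.7321i]
Zero-padded 8-point DFT provides frequency interpolation.

DFT_8([x, 0, ...]) = [1, 1.5858+1.4142i, 3+2i, 4.4142+1.4142i, 5, 4.4142-1.4142i, 3-2i, 1.5858-1.4142i]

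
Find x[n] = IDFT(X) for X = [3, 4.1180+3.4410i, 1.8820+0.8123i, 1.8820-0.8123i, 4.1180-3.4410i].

x[n] = (1/5) Σ(k=0 to 4) X[k] · e^(2πikn/5)

Computing each x[n]:
x[0] = 3
x[1] = -1
x[2] = -1
x[3] = 0
x[4] = 2

x = [3, -1, -1, 0, 2]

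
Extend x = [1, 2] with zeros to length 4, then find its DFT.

Original 2-point DFT: [3, -1]
Zero-padded 4-point DFT provides frequency interpolation.

DFT_4([x, 0, ...]) = [3, 1-2i, -1, 1+2i]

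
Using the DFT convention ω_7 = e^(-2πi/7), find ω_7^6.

ω_7^6 = e^(-2πi·6/7)
= cos(-2π·6/7) + i·sin(-2π·6/7)
= cos(-12π/7) + i·sin(-12π/7)

ω_7^6 = cos(-12π/7) + i·sin(-12π/7) = 0.6235+0.7818i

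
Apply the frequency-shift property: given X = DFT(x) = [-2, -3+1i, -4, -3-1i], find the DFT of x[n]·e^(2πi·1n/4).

Modulation property: DFT(ω_4^(-1n)·x[n]) = X[(k-1) mod 4], so circularly shift X by 1 positions.

X[k-1] = [-3-1i, -2, -3+1i, -4]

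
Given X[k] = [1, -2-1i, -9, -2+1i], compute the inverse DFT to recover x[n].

x[n] = (1/4) Σ(k=0 to 3) X[k] · e^(2πikn/4)

Computing each x[n]:
x[0] = -3
x[1] = 3
x[2] = -1
x[3] = 2

x = [-3, 3, -1, 2]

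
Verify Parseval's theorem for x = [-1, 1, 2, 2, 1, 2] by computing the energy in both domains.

Time domain:
Σ|x[n]|² = |-1|² + |1|² + |2|² + |2|² + |1|² + |2|² = 15.0000

Frequency domain:
(1/6)Σ|X[k]|² = (1/6)(|7|² + |-3|² + |-2.0000+1.7321i|² + |-3|² + |-2.0000-1.7321i|² + |-3|²) = (1/6)·90.0000 = 15.0000

Both sides agree, confirming Parseval's theorem.

Σ|x[n]|² = (1/N)Σ|X[k]|² = 15.0000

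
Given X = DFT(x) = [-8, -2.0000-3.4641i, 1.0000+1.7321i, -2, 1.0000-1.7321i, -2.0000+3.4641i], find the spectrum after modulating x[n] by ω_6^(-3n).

Modulation property: DFT(ω_6^(-3n)·x[n]) = X[(k-3) mod 6], so circularly shift X by 3 positions.

X[k-3] = [-2, 1.0000-1.7321i, -2.0000+3.4641i, -8, -2.0000-3.4641i, 1.0000+1.7321i]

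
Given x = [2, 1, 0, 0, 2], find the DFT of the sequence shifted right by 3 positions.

Time shift by 3: X_shifted[k] = ω_5^(3k) · X[k]
Shifted x = [0, 0, 2, 2, 1]

DFT(x[n-3]) = [5, -2.9271+0.9511i, 0.4271+0.5878i, 0.4271-0.5878i, -2.9271-0.9511i]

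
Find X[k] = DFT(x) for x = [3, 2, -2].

X[k] = Σ(n=0 to 2) x[n] · ω_3^(nk)
where ω_3 = e^(-2πi/3)

Computing each X[k]:
X[0] = 3
X[1] = 3.0000-3.4641i
X[2] = 3.0000+3.4641i

X = [3, 3.0000-3.4641i, 3.0000+3.4641i]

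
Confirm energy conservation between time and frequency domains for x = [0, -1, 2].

Time domain:
Σ|x[n]|² = |0|² + |-1|² + |2|² = 5.0000

Frequency domain:
(1/3)Σ|X[k]|² = (1/3)(|1|² + |-0.5000+2.5981i|² + |-0.5000-2.5981i|²) = (1/3)·15.0000 = 5.0000

Both sides agree, confirming Parseval's theorem.

Σ|x[n]|² = (1/N)Σ|X[k]|² = 5.0000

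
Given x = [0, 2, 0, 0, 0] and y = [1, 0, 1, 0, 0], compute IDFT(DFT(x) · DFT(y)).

(x ⊛ y)[n] = Σ(m=0 to 4) x[m] · y[(n-m) mod 5]

Computing each output sample:
(x ⊛ y)[0] = 0
(x ⊛ y)[1] = 2
(x ⊛ y)[2] = 0
(x ⊛ y)[3] = 2
(x ⊛ y)[4] = 0

x ⊛ y = [0, 2, 0, 2, 0]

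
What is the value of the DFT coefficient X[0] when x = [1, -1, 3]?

X[0] = Σ(n=0 to 2) x[n] · ω_3^0 = Σ x[n]
= (1) + (-1) + (3)

X[0] = 3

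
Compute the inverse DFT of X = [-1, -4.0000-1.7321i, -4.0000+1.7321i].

x[n] = (1/3) Σ(k=0 to 2) X[k] · e^(2πikn/3)

Computing each x[n]:
x[0] = -3
x[1] = 2
x[2] = 0

x = [-3, 2, 0]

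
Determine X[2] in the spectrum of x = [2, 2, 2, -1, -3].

X[2] = Σ(n=0 to 4) x[n] · ω_5^(2n) where ω_5 = e^(-2πi/5)
= (2)·ω_5^0 + (2)·ω_5^2 + (2)·ω_5^4 + (-1)·ω_5^6 + (-3)·ω_5^8

X[2] = 3.1180-0.0858i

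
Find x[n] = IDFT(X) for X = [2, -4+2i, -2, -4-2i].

x[n] = (1/4) Σ(k=0 to 3) X[k] · e^(2πikn/4)

Computing each x[n]:
x[0] = -2
x[1] = 0
x[2] = 2
x[3] = 2

x = [-2, 0, 2, 2]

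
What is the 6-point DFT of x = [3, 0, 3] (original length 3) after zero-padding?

Original 3-point DFT: [6, 1.5000+2.5981i, 1.5000-2.5981i]
Zero-padded 6-point DFT provides frequency interpolation.

DFT_6([x, 0, ...]) = [6, 1.5000-2.5981i, 1.5000+2.5981i, 6, 1.5000-2.5981i, 1.5000+2.5981i]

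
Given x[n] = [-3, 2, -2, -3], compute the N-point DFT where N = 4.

X[k] = Σ(n=0 to 3) x[n] · ω_4^(nk)
where ω_4 = e^(-2πi/4)

Computing each X[k]:
X[0] = -6
X[1] = -1-5i
X[2] = -4
X[3] = -1+5i

X = [-6, -1-5i, -4, -1+5i]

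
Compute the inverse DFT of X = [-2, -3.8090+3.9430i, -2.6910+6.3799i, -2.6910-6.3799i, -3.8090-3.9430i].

x[n] = (1/5) Σ(k=0 to 4) X[k] · e^(2πikn/5)

Computing each x[n]:
x[0] = -3
x[1] = -3
x[2] = 2
x[3] = -1
x[4] = 3

x = [-3, -3, 2, -1, 3]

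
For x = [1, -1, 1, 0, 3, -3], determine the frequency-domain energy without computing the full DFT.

Parseval: Σ|x[n]|² = (1/N)Σ|X[k]|², so Σ|X[k]|² = N·Σ|x[n]|² = 6·21.0000

Σ|X[k]|² = N·Σ|x[n]|² = 6·21.0000 = 126.0000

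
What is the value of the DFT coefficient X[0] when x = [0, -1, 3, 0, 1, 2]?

X[0] = Σ(n=0 to 5) x[n] · ω_6^0 = Σ x[n]
= (0) + (-1) + (3) + (0) + (1) + (2)

X[0] = 5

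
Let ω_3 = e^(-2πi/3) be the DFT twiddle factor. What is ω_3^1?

ω_3^1 = e^(-2πi·1/3)
= cos(-2π·1/3) + i·sin(-2π·1/3)
= cos(-2π/3) + i·sin(-2π/3)

ω_3^1 = cos(-2π/3) + i·sin(-2π/3) = -0.5000-0.8660i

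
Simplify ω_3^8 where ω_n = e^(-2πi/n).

Since ω_3^3 = 1, powers reduce modulo 3.
8 mod 3 = 2
So ω_3^8 = ω_3^2 = e^(-2πi·2/3)

ω_3^8 = ω_3^2 = -0.5000+0.8660i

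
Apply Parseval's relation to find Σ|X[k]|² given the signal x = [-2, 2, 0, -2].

Parseval: Σ|x[n]|² = (1/N)Σ|X[k]|², so Σ|X[k]|² = N·Σ|x[n]|² = 4·12.0000

Σ|X[k]|² = N·Σ|x[n]|² = 4·12.0000 = 48.0000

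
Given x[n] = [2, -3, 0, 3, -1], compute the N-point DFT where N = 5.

X[k] = Σ(n=0 to 4) x[n] · ω_5^(nk)
where ω_5 = e^(-2πi/5)

Computing each X[k]:
X[0] = 1
X[1] = -1.6631+3.6655i
X[2] = 6.1631-1.6776i
X[3] = 6.1631+1.6776i
X[4] = -1.6631-3.6655i

X = [1, -1.6631+3.6655i, 6.1631-1.6776i, 6.1631+1.6776i, -1.6631-3.6655i]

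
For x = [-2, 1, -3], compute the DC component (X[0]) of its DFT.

X[0] = Σ(n=0 to 2) x[n] · ω_3^0 = Σ x[n]
= (-2) + (1) + (-3)

X[0] = -4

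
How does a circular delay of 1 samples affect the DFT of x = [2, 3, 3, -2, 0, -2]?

Time shift by 1: X_shifted[k] = ω_6^(1k) · X[k]
Shifted x = [-2, 2, 3, 3, -2, 0]

DFT(x[n-1]) = [4, -4.5000-6.0622i, -0.5000+2.5981i, -6, -0.5000-2.5981i, -4.5000+6.0622i]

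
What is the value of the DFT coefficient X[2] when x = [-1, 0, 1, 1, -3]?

X[2] = Σ(n=0 to 4) x[n] · ω_5^(2n) where ω_5 = e^(-2πi/5)
= (-1)·ω_5^0 + (0)·ω_5^2 + (1)·ω_5^4 + (1)·ω_5^6 + (-3)·ω_5^8

X[2] = 2.0451-1.7634i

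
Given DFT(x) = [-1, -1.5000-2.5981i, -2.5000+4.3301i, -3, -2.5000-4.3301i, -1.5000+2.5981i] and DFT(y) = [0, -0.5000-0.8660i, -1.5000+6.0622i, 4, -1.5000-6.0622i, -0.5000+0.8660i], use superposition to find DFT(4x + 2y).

By linearity: DFT(4x + 2y) = 4·DFT(x) + 2·DFT(y)
= 4·[-1, -1.5000-2.5981i, -2.5000+4.3301i, -3, -2.5000-4.3301i, -1.5000+2.5981i] + 2·[0, -0.5000-0.8660i, -1.5000+6.0622i, 4, -1.5000-6.0622i, -0.5000+0.8660i]

Computing element-wise:
Z[0] = 4·(-1) + 2·(0) = -4
Z[1] = 4·(-1.5000-2.5981i) + 2·(-0.5000-0.8660i) = -7.0000-12.1244i
Z[2] = 4·(-2.5000+4.3301i) + 2·(-1.5000+6.0622i) = -13.0000+29.4448i
Z[3] = 4·(-3) + 2·(4) = -4
Z[4] = 4·(-2.5000-4.3301i) + 2·(-1.5000-6.0622i) = -13.0000-29.4448i
Z[5] = 4·(-1.5000+2.5981i) + 2·(-0.5000+0.8660i) = -7.0000+12.1244i

DFT(4x + 2y) = 4·X + 2·Y = [-4, -7.0000-12.1244i, -13.0000+29.4448i, -4, -13.0000-29.4448i, -7.0000+12.1244i]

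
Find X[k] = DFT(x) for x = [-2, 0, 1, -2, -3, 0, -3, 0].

X[k] = Σ(n=0 to 7) x[n] · ω_8^(nk)
where ω_8 = e^(-2πi/8)

Computing each X[k]:
X[0] = -9
X[1] = 2.4142-2.5858i
X[2] = -3-2i
X[3] = -0.4142+5.4142i
X[4] = -5
X[5] = -0.4142-5.4142i
X[6] = -3+2i
X[7] = 2.4142+2.5858i

X = [-9, 2.4142-2.5858i, -3-2i, -0.4142+5.4142i, -5, -0.4142-5.4142i, -3+2i, 2.4142+2.5858i]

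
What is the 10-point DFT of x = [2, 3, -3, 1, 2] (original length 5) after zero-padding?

Original 5-point DFT: [5, 5.1631+1.4001i, -2.6631-4.3920i, -2.6631+4.3920i, 5.1631-1.4001i]
Zero-padded 10-point DFT provides frequency interpolation.

DFT_10([x, 0, ...]) = [5, 1.5729-1.0368i, 5.1631+1.4001i, 4.9271-5.9309i, -2.6631-4.3920i, -3, -2.6631+4.3920i, 4.9271+5.9309i, 5.1631-1.4001i, 1.5729+1.0368i]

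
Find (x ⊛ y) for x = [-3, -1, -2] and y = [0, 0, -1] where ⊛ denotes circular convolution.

(x ⊛ y)[n] = Σ(m=0 to 2) x[m] · y[(n-m) mod 3]

Computing each output sample:
(x ⊛ y)[0] = 1
(x ⊛ y)[1] = 2
(x ⊛ y)[2] = 3

x ⊛ y = [1, 2, 3]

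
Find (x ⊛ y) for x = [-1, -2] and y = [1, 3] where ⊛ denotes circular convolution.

(x ⊛ y)[n] = Σ(m=0 to 1) x[m] · y[(n-m) mod 2]

Computing each output sample:
(x ⊛ y)[0] = -7
(x ⊛ y)[1] = -5

x ⊛ y = [-7, -5]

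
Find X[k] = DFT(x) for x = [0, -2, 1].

X[k] = Σ(n=0 to 2) x[n] · ω_3^(nk)
where ω_3 = e^(-2πi/3)

Computing each X[k]:
X[0] = -1
X[1] = 0.5000+2.5981i
X[2] = 0.5000-2.5981i

X = [-1, 0.5000+2.5981i, 0.5000-2.5981i]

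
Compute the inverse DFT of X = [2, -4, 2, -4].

x[n] = (1/4) Σ(k=0 to 3) X[k] · e^(2πikn/4)

Computing each x[n]:
x[0] = -1
x[1] = 0
x[2] = 3
x[3] = 0

x = [-1, 0, 3, 0]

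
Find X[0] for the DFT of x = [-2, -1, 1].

X[0] = Σ(n=0 to 2) x[n] · ω_3^0 = Σ x[n]
= (-2) + (-1) + (1)

X[0] = -2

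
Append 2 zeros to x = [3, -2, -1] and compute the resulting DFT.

Original 3-point DFT: [0, 4.5000+0.8660i, 4.5000-0.8660i]
Zero-padded 5-point DFT provides frequency interpolation.

DFT_5([x, 0, ...]) = [0, 3.1910+2.4899i, 4.3090+0.2245i, 4.3090-0.2245i, 3.1910-2.4899i]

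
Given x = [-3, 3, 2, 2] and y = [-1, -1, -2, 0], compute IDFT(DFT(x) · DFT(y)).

(x ⊛ y)[n] = Σ(m=0 to 3) x[m] · y[(n-m) mod 4]

Computing each output sample:
(x ⊛ y)[0] = -3
(x ⊛ y)[1] = -4
(x ⊛ y)[2] = 1
(x ⊛ y)[3] = -10

x ⊛ y = [-3, -4, 1, -10]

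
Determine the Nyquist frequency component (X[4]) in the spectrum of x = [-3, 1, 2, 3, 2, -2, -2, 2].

X[4] = Σ(n=0 to 7) x[n] · ω_8^(4n) where ω_8 = e^(-2πi/8)
= (-3)·ω_8^0 + (1)·ω_8^4 + (2)·ω_8^8 + (3)·ω_8^12 + (2)·ω_8^16 + (-2)·ω_8^20 + (-2)·ω_8^24 + (2)·ω_8^28

X[4] = -5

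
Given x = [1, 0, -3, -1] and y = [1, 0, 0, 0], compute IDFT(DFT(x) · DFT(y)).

(x ⊛ y)[n] = Σ(m=0 to 3) x[m] · y[(n-m) mod 4]

Computing each output sample:
(x ⊛ y)[0] = 1
(x ⊛ y)[1] = 0
(x ⊛ y)[2] = -3
(x ⊛ y)[3] = -1

x ⊛ y = [1, 0, -3, -1]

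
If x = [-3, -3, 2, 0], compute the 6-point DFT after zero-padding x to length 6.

Original 4-point DFT: [-4, -5+3i, 2, -5-3i]
Zero-padded 6-point DFT provides frequency interpolation.

DFT_6([x, 0, ...]) = [-4, -5.5000+0.8660i, -2.5000+4.3301i, 2, -2.5000-4.3301i, -5.5000-0.8660i]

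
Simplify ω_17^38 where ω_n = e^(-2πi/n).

Since ω_17^17 = 1, powers reduce modulo 17.
38 mod 17 = 4
So ω_17^38 = ω_17^4 = e^(-2πi·4/17)

ω_17^38 = ω_17^4 = 0.0923-0.9957i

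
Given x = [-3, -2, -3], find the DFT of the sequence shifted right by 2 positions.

Time shift by 2: X_shifted[k] = ω_3^(2k) · X[k]
Shifted x = [-2, -3, -3]

DFT(x[n-2]) = [-8, 1, 1]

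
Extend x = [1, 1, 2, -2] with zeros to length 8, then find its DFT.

Original 4-point DFT: [2, -1-3i, 4, -1+3i]
Zero-padded 8-point DFT provides frequency interpolation.

DFT_8([x, 0, ...]) = [2, 3.1213-1.2929i, -1-3i, -1.1213+2.7071i, 4, -1.1213-2.7071i, -1+3i, 3.1213+1.2929i]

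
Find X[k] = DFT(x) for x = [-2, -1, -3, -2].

X[k] = Σ(n=0 to 3) x[n] · ω_4^(nk)
where ω_4 = e^(-2πi/4)

Computing each X[k]:
X[0] = -8
X[1] = 1-1i
X[2] = -2
X[3] = 1+1i

X = [-8, 1-1i, -2, 1+1i]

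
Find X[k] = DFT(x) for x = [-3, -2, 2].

X[k] = Σ(n=0 to 2) x[n] · ω_3^(nk)
where ω_3 = e^(-2πi/3)

Computing each X[k]:
X[0] = -3
X[1] = -3.0000+3.4641i
X[2] = -3.0000-3.4641i

X = [-3, -3.0000+3.4641i, -3.0000-3.4641i]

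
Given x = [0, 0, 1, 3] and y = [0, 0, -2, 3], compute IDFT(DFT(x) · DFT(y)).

(x ⊛ y)[n] = Σ(m=0 to 3) x[m] · y[(n-m) mod 4]

Computing each output sample:
(x ⊛ y)[0] = -2
(x ⊛ y)[1] = -3
(x ⊛ y)[2] = 9
(x ⊛ y)[3] = 0

x ⊛ y = [-2, -3, 9, 0]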